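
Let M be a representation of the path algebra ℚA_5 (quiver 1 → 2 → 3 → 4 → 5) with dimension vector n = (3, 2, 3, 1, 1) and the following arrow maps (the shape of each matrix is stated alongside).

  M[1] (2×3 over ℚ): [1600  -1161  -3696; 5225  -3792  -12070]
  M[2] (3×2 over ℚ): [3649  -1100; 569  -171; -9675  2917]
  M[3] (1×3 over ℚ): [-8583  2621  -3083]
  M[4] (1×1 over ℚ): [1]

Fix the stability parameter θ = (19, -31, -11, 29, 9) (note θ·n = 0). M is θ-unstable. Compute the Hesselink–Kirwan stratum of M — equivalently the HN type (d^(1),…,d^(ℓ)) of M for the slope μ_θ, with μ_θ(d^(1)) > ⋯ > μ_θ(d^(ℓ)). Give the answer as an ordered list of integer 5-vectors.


Via rank(M_{q-1}∘⋯∘M_p): M ≅ I[1,1], I[1,3], I[1,5], I[3,3].
μ_θ-semistable layers: μ^(1)=19; μ^(2)=-23/3; μ^(3)=-11

((1, 0, 0, 1, 1); (2, 2, 2, 0, 0); (0, 0, 1, 0, 0))


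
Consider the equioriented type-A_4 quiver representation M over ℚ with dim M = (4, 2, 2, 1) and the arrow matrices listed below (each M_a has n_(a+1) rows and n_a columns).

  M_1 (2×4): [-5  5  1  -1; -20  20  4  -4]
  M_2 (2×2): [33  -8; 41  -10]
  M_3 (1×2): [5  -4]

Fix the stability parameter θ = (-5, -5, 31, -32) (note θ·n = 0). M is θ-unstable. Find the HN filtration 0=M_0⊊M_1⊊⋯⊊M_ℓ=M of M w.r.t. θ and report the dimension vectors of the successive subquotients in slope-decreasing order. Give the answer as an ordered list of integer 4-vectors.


Barcode: M ≅ I[1,1]^3, I[1,4], I[2,3]. HN layers by μ_θ (3 steps, strictly decreasing):
  μ^(1)=31; μ^(2)=-1/2; μ^(3)=-5

((0, 0, 1, 0); (0, 0, 1, 1); (4, 2, 0, 0))


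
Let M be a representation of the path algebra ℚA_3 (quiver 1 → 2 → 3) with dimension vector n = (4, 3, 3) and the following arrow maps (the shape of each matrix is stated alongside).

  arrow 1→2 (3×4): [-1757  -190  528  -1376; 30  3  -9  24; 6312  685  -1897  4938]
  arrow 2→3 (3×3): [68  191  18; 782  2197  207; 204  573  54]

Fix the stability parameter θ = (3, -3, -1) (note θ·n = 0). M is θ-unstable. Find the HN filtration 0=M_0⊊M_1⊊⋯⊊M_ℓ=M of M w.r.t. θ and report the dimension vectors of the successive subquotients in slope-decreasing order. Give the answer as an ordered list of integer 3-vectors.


Via rank(M_{q-1}∘⋯∘M_p): M ≅ I[1,1], I[1,2], I[1,3]^2, I[3,3].
μ_θ-semistable layers: μ^(1)=3; μ^(2)=0; μ^(3)=-1/3; μ^(4)=-1

((1, 0, 0); (1, 1, 0); (2, 2, 2); (0, 0, 1))


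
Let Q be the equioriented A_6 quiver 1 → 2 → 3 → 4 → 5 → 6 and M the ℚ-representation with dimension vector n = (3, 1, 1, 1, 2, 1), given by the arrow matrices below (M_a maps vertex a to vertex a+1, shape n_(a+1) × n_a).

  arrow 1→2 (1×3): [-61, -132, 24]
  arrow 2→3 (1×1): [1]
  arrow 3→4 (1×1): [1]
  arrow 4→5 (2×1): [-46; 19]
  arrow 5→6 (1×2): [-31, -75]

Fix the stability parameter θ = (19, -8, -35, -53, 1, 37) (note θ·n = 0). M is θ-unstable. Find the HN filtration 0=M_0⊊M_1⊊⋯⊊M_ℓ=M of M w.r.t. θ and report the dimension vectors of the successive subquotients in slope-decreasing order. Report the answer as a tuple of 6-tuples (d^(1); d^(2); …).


Via rank(M_{q-1}∘⋯∘M_p): M ≅ I[1,1]^2, I[1,6], I[5,5].
μ_θ-semistable layers: μ^(1)=37; μ^(2)=19; μ^(3)=1; μ^(4)=-77/4

((0, 0, 0, 0, 0, 1); (2, 0, 0, 0, 0, 0); (0, 0, 0, 0, 2, 0); (1, 1, 1, 1, 0, 0))


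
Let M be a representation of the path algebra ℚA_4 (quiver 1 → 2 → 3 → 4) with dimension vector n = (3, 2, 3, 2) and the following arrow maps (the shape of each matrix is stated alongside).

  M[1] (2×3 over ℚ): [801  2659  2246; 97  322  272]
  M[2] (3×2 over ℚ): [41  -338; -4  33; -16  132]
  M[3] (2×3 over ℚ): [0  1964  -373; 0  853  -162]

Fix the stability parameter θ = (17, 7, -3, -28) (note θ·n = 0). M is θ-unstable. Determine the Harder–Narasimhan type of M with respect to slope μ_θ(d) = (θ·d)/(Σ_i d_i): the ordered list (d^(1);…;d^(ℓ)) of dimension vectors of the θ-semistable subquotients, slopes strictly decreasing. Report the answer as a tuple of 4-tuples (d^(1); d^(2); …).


Via rank(M_{q-1}∘⋯∘M_p): M ≅ I[1,1], I[1,3], I[1,4], I[3,4].
μ_θ-semistable layers: μ^(1)=17; μ^(2)=7; μ^(3)=-7/4; μ^(4)=-31/2

((1, 0, 0, 0); (1, 1, 1, 0); (1, 1, 1, 1); (0, 0, 1, 1))


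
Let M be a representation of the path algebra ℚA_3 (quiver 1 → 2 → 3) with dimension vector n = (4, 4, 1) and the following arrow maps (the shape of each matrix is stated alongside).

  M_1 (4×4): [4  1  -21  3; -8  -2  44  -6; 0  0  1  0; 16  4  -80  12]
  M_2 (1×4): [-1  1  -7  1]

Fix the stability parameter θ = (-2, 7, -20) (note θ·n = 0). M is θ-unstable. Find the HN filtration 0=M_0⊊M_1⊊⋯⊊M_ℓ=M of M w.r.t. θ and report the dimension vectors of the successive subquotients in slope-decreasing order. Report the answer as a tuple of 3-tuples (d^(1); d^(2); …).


Via rank(M_{q-1}∘⋯∘M_p): M ≅ I[1,1]^2, I[1,2], I[1,3], I[2,2]^2.
μ_θ-semistable layers: μ^(1)=7; μ^(2)=-2; μ^(3)=-5

((0, 3, 0); (3, 0, 0); (1, 1, 1))


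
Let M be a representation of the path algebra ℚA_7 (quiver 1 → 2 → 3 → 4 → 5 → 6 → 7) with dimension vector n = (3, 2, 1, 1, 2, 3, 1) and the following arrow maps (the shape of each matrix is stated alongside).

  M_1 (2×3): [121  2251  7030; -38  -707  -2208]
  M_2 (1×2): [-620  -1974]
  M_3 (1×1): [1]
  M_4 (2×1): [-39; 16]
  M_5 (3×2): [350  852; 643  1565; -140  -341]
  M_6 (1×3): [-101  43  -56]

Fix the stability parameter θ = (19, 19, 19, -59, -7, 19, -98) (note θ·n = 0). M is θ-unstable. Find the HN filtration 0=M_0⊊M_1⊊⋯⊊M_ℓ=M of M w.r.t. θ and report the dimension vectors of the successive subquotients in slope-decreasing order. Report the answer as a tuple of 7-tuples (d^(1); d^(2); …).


Via rank(M_{q-1}∘⋯∘M_p): M ≅ I[1,1], I[1,2], I[1,7], I[5,6], I[6,6].
μ_θ-semistable layers: μ^(1)=19; μ^(2)=-7; μ^(3)=-88/7

((2, 1, 0, 0, 0, 2, 0); (0, 0, 0, 0, 1, 0, 0); (1, 1, 1, 1, 1, 1, 1))


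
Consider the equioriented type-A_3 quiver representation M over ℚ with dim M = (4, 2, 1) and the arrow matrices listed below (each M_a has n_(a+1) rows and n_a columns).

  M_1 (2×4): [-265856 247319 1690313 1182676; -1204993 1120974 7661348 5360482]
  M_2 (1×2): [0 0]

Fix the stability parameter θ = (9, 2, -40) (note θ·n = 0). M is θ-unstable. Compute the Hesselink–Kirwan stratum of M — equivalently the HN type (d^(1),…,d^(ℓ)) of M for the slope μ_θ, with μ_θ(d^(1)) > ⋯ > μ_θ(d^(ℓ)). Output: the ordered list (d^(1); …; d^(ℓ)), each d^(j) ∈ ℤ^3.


Barcode: M ≅ I[1,1]^2, I[1,2]^2, I[3,3]. HN layers by μ_θ (3 steps, strictly decreasing):
  μ^(1)=9; μ^(2)=11/2; μ^(3)=-40

((2, 0, 0); (2, 2, 0); (0, 0, 1))


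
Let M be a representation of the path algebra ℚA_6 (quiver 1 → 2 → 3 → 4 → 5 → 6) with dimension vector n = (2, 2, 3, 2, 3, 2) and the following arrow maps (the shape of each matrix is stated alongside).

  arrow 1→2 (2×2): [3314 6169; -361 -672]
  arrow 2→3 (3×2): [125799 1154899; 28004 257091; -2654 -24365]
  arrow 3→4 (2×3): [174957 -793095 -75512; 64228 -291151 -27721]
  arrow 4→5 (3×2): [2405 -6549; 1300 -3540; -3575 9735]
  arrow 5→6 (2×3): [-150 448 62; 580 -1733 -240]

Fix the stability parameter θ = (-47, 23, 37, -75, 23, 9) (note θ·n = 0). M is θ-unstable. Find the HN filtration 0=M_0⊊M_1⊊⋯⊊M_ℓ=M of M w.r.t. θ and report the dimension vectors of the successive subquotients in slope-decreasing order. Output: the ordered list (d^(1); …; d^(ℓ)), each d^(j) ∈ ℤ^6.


Via rank(M_{q-1}∘⋯∘M_p): M ≅ I[1,3], I[1,5], I[3,4], I[5,6]^2.
μ_θ-semistable layers: μ^(1)=37; μ^(2)=23; μ^(3)=16; μ^(4)=-5; μ^(5)=-19; μ^(6)=-47

((0, 0, 1, 0, 0, 0); (0, 1, 0, 0, 1, 0); (0, 0, 0, 0, 2, 2); (0, 1, 1, 1, 0, 0); (0, 0, 1, 1, 0, 0); (2, 0, 0, 0, 0, 0))


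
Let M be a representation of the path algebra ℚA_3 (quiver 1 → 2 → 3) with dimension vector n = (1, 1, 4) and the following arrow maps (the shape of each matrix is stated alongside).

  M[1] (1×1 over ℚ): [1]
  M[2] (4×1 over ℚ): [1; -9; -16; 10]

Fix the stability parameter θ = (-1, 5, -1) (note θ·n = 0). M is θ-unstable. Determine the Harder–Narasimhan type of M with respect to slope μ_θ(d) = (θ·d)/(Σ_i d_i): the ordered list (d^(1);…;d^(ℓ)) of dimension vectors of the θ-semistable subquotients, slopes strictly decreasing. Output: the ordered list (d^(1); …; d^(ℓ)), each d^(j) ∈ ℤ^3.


Barcode: M ≅ I[1,3], I[3,3]^3. HN layers by μ_θ (2 steps, strictly decreasing):
  μ^(1)=2; μ^(2)=-1

((0, 1, 1); (1, 0, 3))


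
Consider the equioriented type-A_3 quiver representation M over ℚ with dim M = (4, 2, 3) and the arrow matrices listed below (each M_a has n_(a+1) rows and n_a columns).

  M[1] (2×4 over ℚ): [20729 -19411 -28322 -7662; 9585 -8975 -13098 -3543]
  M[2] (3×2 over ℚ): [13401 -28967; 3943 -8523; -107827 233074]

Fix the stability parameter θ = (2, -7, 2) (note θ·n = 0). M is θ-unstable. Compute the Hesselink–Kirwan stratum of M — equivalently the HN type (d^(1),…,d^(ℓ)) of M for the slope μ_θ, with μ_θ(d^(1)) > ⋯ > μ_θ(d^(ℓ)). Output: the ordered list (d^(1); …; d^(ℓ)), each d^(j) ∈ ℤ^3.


Via rank(M_{q-1}∘⋯∘M_p): M ≅ I[1,1]^2, I[1,3]^2, I[3,3].
μ_θ-semistable layers: μ^(1)=2; μ^(2)=-5/2

((2, 0, 3); (2, 2, 0))


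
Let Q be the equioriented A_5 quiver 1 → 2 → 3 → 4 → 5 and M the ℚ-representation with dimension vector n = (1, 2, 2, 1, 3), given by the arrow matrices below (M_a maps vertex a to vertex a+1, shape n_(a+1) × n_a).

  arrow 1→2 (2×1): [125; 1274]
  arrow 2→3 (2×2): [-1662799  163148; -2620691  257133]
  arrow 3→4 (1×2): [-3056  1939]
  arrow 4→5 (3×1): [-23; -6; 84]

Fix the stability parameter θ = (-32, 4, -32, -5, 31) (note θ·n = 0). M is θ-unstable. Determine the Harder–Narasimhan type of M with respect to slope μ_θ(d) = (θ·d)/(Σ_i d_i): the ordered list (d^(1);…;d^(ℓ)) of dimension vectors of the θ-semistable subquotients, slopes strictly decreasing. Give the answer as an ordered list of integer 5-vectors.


Interval decomposition of M: I[1,5], I[2,3], I[5,5]^2.
HN type (ℓ=4): μ^(1)=31; μ^(2)=-5; μ^(3)=-14; μ^(4)=-32

((0, 0, 0, 0, 3); (0, 0, 0, 1, 0); (0, 2, 2, 0, 0); (1, 0, 0, 0, 0))


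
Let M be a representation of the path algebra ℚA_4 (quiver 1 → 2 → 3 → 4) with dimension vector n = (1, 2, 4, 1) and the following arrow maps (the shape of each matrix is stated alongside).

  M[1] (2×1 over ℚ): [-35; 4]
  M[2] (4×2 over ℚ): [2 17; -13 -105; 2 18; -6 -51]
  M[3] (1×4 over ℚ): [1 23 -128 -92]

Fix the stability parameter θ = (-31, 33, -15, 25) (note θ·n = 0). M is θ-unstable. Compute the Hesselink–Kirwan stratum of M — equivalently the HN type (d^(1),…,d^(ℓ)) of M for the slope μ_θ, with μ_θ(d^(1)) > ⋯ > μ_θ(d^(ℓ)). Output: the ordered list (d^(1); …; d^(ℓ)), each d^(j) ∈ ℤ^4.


Barcode: M ≅ I[1,4], I[2,3], I[3,3]^2. HN layers by μ_θ (4 steps, strictly decreasing):
  μ^(1)=25; μ^(2)=9; μ^(3)=-15; μ^(4)=-31

((0, 0, 0, 1); (0, 2, 2, 0); (0, 0, 2, 0); (1, 0, 0, 0))


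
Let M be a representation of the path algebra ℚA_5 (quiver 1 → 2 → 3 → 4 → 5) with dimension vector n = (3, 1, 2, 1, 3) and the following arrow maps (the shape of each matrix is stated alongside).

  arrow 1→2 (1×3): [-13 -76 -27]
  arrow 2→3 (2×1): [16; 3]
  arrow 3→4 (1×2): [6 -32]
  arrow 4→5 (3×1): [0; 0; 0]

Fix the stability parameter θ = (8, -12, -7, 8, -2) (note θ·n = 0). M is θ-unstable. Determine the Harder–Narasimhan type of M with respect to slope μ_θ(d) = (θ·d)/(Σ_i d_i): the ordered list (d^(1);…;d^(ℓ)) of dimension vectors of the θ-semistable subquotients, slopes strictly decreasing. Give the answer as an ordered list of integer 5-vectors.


Interval decomposition of M: I[1,1]^2, I[1,3], I[3,4], I[5,5]^3.
HN type (ℓ=4): μ^(1)=8; μ^(2)=-2; μ^(3)=-11/3; μ^(4)=-7

((2, 0, 0, 1, 0); (0, 0, 0, 0, 3); (1, 1, 1, 0, 0); (0, 0, 1, 0, 0))


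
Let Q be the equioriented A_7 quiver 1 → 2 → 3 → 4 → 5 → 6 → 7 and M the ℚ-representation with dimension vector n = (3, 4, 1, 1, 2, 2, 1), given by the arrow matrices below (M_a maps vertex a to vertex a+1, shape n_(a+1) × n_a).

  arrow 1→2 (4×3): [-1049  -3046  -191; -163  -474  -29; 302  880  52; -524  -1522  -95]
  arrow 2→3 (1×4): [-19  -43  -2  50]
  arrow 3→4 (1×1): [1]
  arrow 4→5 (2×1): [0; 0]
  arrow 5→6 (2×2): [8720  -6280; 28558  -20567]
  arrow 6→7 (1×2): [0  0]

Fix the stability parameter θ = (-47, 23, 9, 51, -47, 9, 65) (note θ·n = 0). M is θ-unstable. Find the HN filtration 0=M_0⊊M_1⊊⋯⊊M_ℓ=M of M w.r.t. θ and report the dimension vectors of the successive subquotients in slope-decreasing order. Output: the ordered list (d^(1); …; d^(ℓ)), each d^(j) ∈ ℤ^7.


Interval decomposition of M: I[1,2]^2, I[1,4], I[2,2], I[5,5], I[5,6], I[6,6], I[7,7].
HN type (ℓ=6): μ^(1)=65; μ^(2)=51; μ^(3)=23; μ^(4)=16; μ^(5)=9; μ^(6)=-47

((0, 0, 0, 0, 0, 0, 1); (0, 0, 0, 1, 0, 0, 0); (0, 3, 0, 0, 0, 0, 0); (0, 1, 1, 0, 0, 0, 0); (0, 0, 0, 0, 0, 2, 0); (3, 0, 0, 0, 2, 0, 0))


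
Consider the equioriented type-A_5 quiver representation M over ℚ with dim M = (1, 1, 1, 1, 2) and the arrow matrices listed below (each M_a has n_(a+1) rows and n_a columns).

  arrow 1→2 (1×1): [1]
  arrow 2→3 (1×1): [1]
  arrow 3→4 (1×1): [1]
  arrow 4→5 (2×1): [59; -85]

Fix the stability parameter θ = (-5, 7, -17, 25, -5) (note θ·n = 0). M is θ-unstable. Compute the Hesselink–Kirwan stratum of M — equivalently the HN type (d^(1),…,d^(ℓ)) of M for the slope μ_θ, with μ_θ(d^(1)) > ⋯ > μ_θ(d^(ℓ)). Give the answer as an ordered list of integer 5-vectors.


Interval decomposition of M: I[1,5], I[5,5].
HN type (ℓ=2): μ^(1)=10; μ^(2)=-5

((0, 0, 0, 1, 1); (1, 1, 1, 0, 1))


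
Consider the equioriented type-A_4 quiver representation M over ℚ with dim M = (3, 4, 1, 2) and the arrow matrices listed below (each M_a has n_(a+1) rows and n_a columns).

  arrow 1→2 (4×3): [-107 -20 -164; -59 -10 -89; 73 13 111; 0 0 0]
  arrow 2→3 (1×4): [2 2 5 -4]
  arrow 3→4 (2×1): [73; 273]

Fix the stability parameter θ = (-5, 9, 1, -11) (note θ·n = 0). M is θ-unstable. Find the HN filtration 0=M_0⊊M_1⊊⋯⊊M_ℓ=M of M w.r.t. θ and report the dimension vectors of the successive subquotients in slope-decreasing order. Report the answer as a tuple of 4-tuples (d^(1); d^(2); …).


Via rank(M_{q-1}∘⋯∘M_p): M ≅ I[1,2]^2, I[1,4], I[2,2], I[4,4].
μ_θ-semistable layers: μ^(1)=9; μ^(2)=-1/3; μ^(3)=-5; μ^(4)=-11

((0, 3, 0, 0); (0, 1, 1, 1); (3, 0, 0, 0); (0, 0, 0, 1))


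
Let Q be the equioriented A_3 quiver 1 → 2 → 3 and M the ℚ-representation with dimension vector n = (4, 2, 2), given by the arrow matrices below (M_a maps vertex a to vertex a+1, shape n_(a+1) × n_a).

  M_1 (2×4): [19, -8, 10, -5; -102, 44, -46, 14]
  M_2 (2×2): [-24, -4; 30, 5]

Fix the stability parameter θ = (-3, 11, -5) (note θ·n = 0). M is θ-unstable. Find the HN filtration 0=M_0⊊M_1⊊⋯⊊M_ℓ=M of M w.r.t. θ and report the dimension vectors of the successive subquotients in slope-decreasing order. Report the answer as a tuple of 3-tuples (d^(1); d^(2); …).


Barcode: M ≅ I[1,1]^2, I[1,2], I[1,3], I[3,3]. HN layers by μ_θ (4 steps, strictly decreasing):
  μ^(1)=11; μ^(2)=3; μ^(3)=-3; μ^(4)=-5

((0, 1, 0); (0, 1, 1); (4, 0, 0); (0, 0, 1))


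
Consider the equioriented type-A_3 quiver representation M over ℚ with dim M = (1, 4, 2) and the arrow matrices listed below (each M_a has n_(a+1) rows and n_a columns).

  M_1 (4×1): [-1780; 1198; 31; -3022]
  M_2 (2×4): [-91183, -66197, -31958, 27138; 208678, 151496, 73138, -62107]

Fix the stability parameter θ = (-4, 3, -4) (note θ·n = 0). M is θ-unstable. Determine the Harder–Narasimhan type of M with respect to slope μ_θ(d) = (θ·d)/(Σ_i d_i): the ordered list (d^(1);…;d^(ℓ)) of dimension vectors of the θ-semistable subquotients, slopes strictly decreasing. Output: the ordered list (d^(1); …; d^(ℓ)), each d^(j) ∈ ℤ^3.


Barcode: M ≅ I[1,2], I[2,2], I[2,3]^2. HN layers by μ_θ (3 steps, strictly decreasing):
  μ^(1)=3; μ^(2)=-1/2; μ^(3)=-4

((0, 2, 0); (0, 2, 2); (1, 0, 0))


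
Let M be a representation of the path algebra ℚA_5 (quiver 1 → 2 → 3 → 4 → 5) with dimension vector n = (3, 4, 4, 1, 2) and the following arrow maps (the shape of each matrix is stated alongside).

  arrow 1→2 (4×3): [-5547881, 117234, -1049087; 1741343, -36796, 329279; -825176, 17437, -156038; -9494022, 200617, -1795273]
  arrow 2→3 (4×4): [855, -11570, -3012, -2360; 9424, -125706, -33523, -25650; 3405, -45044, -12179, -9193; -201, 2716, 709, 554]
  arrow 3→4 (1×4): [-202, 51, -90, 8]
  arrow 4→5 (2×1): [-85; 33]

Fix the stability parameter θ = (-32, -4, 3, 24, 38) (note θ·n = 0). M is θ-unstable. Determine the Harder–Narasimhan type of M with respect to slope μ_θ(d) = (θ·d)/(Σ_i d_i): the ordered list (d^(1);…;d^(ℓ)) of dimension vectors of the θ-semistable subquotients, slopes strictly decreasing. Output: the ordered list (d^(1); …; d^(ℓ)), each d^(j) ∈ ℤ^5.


Barcode: M ≅ I[1,3]^2, I[1,5], I[2,2], I[3,3], I[5,5]. HN layers by μ_θ (5 steps, strictly decreasing):
  μ^(1)=38; μ^(2)=24; μ^(3)=3; μ^(4)=-4; μ^(5)=-32

((0, 0, 0, 0, 2); (0, 0, 0, 1, 0); (0, 0, 4, 0, 0); (0, 4, 0, 0, 0); (3, 0, 0, 0, 0))


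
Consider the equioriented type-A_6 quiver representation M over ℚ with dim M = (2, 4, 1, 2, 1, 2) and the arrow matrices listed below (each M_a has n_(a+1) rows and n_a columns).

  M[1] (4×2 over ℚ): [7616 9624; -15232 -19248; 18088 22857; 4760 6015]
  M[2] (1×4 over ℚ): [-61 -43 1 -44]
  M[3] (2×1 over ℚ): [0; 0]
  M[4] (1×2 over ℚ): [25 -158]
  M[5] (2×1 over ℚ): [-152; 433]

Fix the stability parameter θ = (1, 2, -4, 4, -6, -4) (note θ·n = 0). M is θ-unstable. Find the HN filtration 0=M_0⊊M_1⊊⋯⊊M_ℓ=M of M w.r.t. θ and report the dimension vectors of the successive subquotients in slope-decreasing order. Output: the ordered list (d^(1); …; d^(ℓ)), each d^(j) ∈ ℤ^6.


Interval decomposition of M: I[1,1], I[1,3], I[2,2]^3, I[4,4], I[4,6], I[6,6].
HN type (ℓ=6): μ^(1)=4; μ^(2)=2; μ^(3)=1; μ^(4)=-1/3; μ^(5)=-2; μ^(6)=-4

((0, 0, 0, 1, 0, 0); (0, 3, 0, 0, 0, 0); (1, 0, 0, 0, 0, 0); (1, 1, 1, 0, 0, 0); (0, 0, 0, 1, 1, 1); (0, 0, 0, 0, 0, 1))


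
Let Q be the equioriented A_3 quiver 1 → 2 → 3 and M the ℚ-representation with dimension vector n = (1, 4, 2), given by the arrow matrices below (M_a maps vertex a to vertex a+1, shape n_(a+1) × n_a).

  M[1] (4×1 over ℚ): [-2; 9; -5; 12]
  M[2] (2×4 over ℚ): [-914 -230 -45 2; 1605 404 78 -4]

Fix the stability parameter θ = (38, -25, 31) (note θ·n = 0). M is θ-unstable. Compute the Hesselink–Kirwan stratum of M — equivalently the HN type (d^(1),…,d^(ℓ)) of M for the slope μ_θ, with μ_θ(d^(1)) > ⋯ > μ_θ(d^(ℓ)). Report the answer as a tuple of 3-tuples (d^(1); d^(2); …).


Barcode: M ≅ I[1,3], I[2,2]^2, I[2,3]. HN layers by μ_θ (3 steps, strictly decreasing):
  μ^(1)=31; μ^(2)=13/2; μ^(3)=-25

((0, 0, 2); (1, 1, 0); (0, 3, 0))


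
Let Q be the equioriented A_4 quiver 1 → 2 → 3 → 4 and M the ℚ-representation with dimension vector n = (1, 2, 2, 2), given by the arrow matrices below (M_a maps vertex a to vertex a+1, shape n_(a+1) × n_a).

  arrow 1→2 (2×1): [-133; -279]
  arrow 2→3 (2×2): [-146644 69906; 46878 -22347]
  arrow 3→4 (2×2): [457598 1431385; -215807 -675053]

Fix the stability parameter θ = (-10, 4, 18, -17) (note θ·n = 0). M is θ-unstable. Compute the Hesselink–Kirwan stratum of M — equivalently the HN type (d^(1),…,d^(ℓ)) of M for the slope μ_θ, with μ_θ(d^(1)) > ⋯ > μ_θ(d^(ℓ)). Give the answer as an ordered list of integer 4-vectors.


Via rank(M_{q-1}∘⋯∘M_p): M ≅ I[1,4], I[2,2], I[3,4].
μ_θ-semistable layers: μ^(1)=4; μ^(2)=5/3; μ^(3)=1/2; μ^(4)=-10

((0, 1, 0, 0); (0, 1, 1, 1); (0, 0, 1, 1); (1, 0, 0, 0))


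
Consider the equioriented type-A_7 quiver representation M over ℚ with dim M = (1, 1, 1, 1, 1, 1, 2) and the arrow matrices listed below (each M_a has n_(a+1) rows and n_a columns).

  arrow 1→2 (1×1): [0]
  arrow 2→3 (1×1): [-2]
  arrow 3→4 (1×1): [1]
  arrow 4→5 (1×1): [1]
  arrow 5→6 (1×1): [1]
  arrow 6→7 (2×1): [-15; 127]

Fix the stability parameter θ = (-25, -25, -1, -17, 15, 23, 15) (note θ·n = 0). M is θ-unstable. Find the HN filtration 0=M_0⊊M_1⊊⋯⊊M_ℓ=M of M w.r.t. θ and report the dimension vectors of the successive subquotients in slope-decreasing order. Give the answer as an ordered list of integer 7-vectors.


Interval decomposition of M: I[1,1], I[2,7], I[7,7].
HN type (ℓ=4): μ^(1)=19; μ^(2)=15; μ^(3)=-9; μ^(4)=-25

((0, 0, 0, 0, 0, 1, 1); (0, 0, 0, 0, 1, 0, 1); (0, 0, 1, 1, 0, 0, 0); (1, 1, 0, 0, 0, 0, 0))


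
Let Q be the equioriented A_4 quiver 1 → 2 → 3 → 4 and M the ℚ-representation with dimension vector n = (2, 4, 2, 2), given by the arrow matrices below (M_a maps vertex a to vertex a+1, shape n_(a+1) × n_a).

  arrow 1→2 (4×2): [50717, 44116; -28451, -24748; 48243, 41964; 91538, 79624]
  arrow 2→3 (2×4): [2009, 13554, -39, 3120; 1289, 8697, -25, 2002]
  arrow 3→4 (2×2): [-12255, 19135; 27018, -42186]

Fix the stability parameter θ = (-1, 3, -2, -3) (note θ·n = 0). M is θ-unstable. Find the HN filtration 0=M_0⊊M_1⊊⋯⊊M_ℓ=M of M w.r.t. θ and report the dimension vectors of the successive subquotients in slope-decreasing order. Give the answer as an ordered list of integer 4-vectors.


Via rank(M_{q-1}∘⋯∘M_p): M ≅ I[1,1], I[1,4], I[2,2]^2, I[2,3], I[4,4].
μ_θ-semistable layers: μ^(1)=3; μ^(2)=1/2; μ^(3)=-2/3; μ^(4)=-1; μ^(5)=-3

((0, 2, 0, 0); (0, 1, 1, 0); (0, 1, 1, 1); (2, 0, 0, 0); (0, 0, 0, 1))


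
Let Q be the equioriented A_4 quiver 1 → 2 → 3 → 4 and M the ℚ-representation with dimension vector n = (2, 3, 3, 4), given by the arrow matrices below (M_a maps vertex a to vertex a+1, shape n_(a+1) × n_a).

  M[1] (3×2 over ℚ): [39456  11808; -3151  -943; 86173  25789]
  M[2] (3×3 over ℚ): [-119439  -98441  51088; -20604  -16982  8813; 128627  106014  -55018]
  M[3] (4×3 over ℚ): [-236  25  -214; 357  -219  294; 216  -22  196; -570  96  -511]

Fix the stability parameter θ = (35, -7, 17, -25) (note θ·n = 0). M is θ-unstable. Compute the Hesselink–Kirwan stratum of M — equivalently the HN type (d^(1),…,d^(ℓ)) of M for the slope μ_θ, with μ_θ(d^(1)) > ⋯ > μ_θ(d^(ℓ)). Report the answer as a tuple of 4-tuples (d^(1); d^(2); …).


Barcode: M ≅ I[1,1], I[1,4], I[2,4]^2, I[4,4]. HN layers by μ_θ (5 steps, strictly decreasing):
  μ^(1)=35; μ^(2)=5; μ^(3)=-4; μ^(4)=-7; μ^(5)=-25

((1, 0, 0, 0); (1, 1, 1, 1); (0, 0, 2, 2); (0, 2, 0, 0); (0, 0, 0, 1))


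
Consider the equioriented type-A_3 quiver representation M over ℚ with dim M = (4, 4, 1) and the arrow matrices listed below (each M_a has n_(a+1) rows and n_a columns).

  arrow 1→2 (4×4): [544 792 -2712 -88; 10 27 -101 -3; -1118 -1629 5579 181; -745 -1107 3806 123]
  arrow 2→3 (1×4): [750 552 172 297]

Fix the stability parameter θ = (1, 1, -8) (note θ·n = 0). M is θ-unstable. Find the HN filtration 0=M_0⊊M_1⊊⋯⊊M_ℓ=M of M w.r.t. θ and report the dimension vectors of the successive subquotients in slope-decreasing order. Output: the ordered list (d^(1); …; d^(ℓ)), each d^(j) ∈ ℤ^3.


Via rank(M_{q-1}∘⋯∘M_p): M ≅ I[1,1]^2, I[1,2], I[1,3], I[2,2]^2.
μ_θ-semistable layers: μ^(1)=1; μ^(2)=-2

((3, 3, 0); (1, 1, 1))


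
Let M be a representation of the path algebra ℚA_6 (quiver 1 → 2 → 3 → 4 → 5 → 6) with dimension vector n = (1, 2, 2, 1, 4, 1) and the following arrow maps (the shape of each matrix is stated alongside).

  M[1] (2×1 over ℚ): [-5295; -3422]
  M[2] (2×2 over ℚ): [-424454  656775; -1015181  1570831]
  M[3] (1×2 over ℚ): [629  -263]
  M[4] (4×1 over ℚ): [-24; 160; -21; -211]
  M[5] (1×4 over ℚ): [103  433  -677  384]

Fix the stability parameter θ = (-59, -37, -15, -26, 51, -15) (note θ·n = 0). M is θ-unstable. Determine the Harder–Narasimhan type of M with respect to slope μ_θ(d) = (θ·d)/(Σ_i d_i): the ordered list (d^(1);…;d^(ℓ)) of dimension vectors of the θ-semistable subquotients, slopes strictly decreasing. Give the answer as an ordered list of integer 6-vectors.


Barcode: M ≅ I[1,6], I[2,3], I[5,5]^3. HN layers by μ_θ (6 steps, strictly decreasing):
  μ^(1)=51; μ^(2)=18; μ^(3)=-15; μ^(4)=-41/2; μ^(5)=-37; μ^(6)=-59

((0, 0, 0, 0, 3, 0); (0, 0, 0, 0, 1, 1); (0, 0, 1, 0, 0, 0); (0, 0, 1, 1, 0, 0); (0, 2, 0, 0, 0, 0); (1, 0, 0, 0, 0, 0))


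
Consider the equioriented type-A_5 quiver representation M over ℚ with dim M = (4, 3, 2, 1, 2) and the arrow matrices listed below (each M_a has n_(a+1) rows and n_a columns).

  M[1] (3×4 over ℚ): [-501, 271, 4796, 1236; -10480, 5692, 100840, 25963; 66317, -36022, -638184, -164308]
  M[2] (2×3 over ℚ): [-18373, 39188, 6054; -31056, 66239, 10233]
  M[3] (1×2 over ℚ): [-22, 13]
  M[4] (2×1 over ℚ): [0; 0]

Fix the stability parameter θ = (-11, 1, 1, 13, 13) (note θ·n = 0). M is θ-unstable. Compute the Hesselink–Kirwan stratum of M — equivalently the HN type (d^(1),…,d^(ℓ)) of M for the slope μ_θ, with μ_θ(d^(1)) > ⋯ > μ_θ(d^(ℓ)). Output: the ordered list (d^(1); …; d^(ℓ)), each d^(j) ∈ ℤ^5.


Via rank(M_{q-1}∘⋯∘M_p): M ≅ I[1,1], I[1,2], I[1,3], I[1,4], I[5,5]^2.
μ_θ-semistable layers: μ^(1)=13; μ^(2)=1; μ^(3)=-11

((0, 0, 0, 1, 2); (0, 3, 2, 0, 0); (4, 0, 0, 0, 0))


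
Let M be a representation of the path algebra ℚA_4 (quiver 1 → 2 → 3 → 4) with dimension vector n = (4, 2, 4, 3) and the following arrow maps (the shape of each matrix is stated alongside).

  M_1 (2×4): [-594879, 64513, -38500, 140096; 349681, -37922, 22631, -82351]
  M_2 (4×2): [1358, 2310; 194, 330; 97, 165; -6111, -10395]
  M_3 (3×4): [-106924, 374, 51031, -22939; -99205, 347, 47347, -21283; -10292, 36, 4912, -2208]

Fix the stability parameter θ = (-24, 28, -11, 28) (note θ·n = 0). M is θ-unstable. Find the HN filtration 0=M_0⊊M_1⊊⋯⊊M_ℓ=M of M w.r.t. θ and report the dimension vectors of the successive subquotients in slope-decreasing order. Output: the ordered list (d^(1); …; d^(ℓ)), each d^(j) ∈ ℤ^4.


Barcode: M ≅ I[1,1]^2, I[1,2], I[1,3], I[3,3], I[3,4]^2, I[4,4]. HN layers by μ_θ (4 steps, strictly decreasing):
  μ^(1)=28; μ^(2)=17/2; μ^(3)=-11; μ^(4)=-24

((0, 1, 0, 3); (0, 1, 1, 0); (0, 0, 3, 0); (4, 0, 0, 0))


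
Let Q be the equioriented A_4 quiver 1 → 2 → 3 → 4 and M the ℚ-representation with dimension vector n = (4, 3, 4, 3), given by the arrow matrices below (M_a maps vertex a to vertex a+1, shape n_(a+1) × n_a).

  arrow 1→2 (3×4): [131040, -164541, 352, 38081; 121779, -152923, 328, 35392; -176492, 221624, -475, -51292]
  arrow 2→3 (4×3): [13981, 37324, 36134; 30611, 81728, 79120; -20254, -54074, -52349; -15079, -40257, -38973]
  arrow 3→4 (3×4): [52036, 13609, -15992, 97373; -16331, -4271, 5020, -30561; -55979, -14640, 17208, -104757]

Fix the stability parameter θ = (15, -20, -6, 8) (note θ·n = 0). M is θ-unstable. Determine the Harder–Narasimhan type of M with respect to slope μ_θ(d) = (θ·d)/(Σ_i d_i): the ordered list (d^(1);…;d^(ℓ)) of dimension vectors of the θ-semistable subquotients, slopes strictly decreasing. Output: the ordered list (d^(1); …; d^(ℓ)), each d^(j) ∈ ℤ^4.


Barcode: M ≅ I[1,1], I[1,4]^3, I[3,3]. HN layers by μ_θ (4 steps, strictly decreasing):
  μ^(1)=15; μ^(2)=8; μ^(3)=-11/3; μ^(4)=-6

((1, 0, 0, 0); (0, 0, 0, 3); (3, 3, 3, 0); (0, 0, 1, 0))


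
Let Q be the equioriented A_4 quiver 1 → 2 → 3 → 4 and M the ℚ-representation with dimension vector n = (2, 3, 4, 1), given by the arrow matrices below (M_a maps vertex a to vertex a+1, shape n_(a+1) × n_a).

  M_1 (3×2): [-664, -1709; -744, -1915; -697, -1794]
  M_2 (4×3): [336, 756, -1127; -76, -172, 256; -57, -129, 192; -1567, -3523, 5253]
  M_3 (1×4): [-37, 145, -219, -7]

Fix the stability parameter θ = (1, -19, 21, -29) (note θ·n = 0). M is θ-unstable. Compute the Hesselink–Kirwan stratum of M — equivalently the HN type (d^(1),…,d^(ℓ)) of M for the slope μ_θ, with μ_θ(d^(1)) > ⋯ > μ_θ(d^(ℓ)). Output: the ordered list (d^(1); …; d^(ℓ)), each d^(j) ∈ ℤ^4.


Barcode: M ≅ I[1,2], I[1,3], I[2,3], I[3,3], I[3,4]. HN layers by μ_θ (4 steps, strictly decreasing):
  μ^(1)=21; μ^(2)=-4; μ^(3)=-9; μ^(4)=-19

((0, 0, 3, 0); (0, 0, 1, 1); (2, 2, 0, 0); (0, 1, 0, 0))


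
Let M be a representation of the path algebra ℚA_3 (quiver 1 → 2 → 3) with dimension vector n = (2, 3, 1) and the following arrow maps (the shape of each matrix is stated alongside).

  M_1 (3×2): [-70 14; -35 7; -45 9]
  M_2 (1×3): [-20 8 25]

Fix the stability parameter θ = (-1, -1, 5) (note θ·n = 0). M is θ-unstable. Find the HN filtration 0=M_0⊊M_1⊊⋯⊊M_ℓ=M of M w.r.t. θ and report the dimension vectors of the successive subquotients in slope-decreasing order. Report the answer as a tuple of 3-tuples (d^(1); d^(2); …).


Via rank(M_{q-1}∘⋯∘M_p): M ≅ I[1,1], I[1,3], I[2,2]^2.
μ_θ-semistable layers: μ^(1)=5; μ^(2)=-1

((0, 0, 1); (2, 3, 0))


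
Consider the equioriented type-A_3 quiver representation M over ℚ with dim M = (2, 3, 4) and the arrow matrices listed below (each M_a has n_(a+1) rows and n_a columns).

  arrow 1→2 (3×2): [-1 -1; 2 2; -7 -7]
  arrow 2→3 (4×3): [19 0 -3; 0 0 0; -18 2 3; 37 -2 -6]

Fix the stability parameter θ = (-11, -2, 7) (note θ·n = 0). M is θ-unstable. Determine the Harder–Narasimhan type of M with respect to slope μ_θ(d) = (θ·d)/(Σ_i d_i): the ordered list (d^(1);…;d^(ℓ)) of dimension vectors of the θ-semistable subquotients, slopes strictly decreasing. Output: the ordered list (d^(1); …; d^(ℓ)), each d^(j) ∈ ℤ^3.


Interval decomposition of M: I[1,1], I[1,3], I[2,2], I[2,3], I[3,3]^2.
HN type (ℓ=3): μ^(1)=7; μ^(2)=-2; μ^(3)=-11

((0, 0, 4); (0, 3, 0); (2, 0, 0))


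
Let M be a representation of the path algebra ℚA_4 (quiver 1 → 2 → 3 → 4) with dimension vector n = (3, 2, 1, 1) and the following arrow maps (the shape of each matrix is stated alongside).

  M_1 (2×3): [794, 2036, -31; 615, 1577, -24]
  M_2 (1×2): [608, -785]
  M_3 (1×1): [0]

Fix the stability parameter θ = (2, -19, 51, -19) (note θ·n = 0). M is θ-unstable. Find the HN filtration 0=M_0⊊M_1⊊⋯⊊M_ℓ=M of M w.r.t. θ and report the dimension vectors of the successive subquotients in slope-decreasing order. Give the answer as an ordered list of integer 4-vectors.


Via rank(M_{q-1}∘⋯∘M_p): M ≅ I[1,1], I[1,2], I[1,3], I[4,4].
μ_θ-semistable layers: μ^(1)=51; μ^(2)=2; μ^(3)=-17/2; μ^(4)=-19

((0, 0, 1, 0); (1, 0, 0, 0); (2, 2, 0, 0); (0, 0, 0, 1))


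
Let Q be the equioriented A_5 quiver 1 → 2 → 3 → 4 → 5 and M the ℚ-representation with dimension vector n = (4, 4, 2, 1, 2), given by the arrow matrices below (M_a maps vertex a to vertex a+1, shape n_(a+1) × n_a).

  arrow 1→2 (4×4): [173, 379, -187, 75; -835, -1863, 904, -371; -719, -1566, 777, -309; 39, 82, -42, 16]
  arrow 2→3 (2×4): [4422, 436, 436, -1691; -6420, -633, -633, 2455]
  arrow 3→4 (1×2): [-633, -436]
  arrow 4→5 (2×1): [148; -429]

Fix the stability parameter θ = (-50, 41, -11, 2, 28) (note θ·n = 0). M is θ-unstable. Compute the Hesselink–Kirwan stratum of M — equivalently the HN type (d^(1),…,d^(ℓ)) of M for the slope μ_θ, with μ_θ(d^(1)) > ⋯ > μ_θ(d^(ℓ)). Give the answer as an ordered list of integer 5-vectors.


Interval decomposition of M: I[1,2]^2, I[1,3], I[1,5], I[5,5].
HN type (ℓ=5): μ^(1)=41; μ^(2)=28; μ^(3)=15; μ^(4)=32/3; μ^(5)=-50

((0, 2, 0, 0, 0); (0, 0, 0, 0, 2); (0, 1, 1, 0, 0); (0, 1, 1, 1, 0); (4, 0, 0, 0, 0))


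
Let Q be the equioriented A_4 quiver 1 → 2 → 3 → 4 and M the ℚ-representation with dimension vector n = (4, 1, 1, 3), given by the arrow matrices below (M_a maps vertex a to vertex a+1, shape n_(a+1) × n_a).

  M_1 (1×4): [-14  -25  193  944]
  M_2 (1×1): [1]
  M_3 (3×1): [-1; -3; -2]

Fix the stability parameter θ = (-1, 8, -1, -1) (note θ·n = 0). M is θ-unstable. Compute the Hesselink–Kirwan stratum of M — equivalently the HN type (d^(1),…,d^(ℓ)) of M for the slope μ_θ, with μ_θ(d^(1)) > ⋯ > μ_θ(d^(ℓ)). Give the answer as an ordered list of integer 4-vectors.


Interval decomposition of M: I[1,1]^3, I[1,4], I[4,4]^2.
HN type (ℓ=2): μ^(1)=2; μ^(2)=-1

((0, 1, 1, 1); (4, 0, 0, 2))


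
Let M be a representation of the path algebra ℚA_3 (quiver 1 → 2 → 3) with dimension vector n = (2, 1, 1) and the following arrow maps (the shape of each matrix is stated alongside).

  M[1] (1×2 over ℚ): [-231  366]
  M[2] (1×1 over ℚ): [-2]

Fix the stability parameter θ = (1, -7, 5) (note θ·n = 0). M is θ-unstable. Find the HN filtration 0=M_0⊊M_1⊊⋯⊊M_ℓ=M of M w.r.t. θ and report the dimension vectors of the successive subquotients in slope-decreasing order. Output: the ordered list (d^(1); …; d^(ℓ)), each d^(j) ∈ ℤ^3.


Interval decomposition of M: I[1,1], I[1,3].
HN type (ℓ=3): μ^(1)=5; μ^(2)=1; μ^(3)=-3

((0, 0, 1); (1, 0, 0); (1, 1, 0))


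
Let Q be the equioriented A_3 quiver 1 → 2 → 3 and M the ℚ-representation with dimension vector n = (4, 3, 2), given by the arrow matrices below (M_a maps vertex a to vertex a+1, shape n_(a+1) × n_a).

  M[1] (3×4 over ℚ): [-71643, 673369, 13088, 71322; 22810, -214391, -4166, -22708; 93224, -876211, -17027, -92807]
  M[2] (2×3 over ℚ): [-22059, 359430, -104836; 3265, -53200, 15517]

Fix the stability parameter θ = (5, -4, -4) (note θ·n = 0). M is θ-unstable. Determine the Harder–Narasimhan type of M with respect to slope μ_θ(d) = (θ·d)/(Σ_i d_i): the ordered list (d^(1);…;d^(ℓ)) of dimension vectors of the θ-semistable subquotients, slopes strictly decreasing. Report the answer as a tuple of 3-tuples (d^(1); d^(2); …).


Barcode: M ≅ I[1,1], I[1,2], I[1,3]^2. HN layers by μ_θ (3 steps, strictly decreasing):
  μ^(1)=5; μ^(2)=1/2; μ^(3)=-1

((1, 0, 0); (1, 1, 0); (2, 2, 2))


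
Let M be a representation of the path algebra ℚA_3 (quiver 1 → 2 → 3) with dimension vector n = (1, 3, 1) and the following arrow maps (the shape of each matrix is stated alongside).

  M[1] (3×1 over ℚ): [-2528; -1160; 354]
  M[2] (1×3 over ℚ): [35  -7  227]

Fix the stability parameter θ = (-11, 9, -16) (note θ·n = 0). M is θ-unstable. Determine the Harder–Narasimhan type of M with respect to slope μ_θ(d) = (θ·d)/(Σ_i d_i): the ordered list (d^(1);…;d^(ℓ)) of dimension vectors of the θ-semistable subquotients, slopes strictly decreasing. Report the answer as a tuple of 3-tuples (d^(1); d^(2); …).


Via rank(M_{q-1}∘⋯∘M_p): M ≅ I[1,3], I[2,2]^2.
μ_θ-semistable layers: μ^(1)=9; μ^(2)=-7/2; μ^(3)=-11

((0, 2, 0); (0, 1, 1); (1, 0, 0))


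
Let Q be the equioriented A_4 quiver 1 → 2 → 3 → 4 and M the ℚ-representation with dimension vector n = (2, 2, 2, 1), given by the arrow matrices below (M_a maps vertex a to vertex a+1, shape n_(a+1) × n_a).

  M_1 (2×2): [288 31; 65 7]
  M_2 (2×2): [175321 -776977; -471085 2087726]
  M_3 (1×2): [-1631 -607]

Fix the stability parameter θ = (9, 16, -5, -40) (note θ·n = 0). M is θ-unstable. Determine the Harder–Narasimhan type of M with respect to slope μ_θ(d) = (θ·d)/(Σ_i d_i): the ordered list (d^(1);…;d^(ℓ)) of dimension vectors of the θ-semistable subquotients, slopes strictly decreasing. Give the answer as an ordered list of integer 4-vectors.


Interval decomposition of M: I[1,3], I[1,4].
HN type (ℓ=2): μ^(1)=20/3; μ^(2)=-5

((1, 1, 1, 0); (1, 1, 1, 1))


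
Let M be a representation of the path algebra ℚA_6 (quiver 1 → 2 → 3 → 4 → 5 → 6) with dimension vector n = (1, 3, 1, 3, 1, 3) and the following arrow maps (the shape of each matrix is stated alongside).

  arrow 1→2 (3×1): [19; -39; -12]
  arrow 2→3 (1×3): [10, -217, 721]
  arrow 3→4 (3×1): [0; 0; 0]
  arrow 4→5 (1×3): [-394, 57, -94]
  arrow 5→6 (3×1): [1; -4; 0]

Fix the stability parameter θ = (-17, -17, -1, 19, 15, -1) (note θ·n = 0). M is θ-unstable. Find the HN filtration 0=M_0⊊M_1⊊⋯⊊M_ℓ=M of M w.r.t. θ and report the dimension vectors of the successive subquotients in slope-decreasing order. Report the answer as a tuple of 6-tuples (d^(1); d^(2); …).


Interval decomposition of M: I[1,3], I[2,2]^2, I[4,4]^2, I[4,6], I[6,6]^2.
HN type (ℓ=4): μ^(1)=19; μ^(2)=11; μ^(3)=-1; μ^(4)=-17

((0, 0, 0, 2, 0, 0); (0, 0, 0, 1, 1, 1); (0, 0, 1, 0, 0, 2); (1, 3, 0, 0, 0, 0))


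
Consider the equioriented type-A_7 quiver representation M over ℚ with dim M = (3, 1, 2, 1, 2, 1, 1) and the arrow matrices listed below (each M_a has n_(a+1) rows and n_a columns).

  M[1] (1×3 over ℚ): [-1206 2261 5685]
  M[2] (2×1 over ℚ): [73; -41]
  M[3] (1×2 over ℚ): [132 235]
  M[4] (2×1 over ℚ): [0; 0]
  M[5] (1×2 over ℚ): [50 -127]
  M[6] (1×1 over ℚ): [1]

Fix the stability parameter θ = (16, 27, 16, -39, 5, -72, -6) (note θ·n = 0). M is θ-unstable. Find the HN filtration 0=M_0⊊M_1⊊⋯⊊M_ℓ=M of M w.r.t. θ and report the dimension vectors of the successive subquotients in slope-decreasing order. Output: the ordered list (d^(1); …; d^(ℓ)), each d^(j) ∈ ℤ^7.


Via rank(M_{q-1}∘⋯∘M_p): M ≅ I[1,1]^2, I[1,4], I[3,3], I[5,5], I[5,7].
μ_θ-semistable layers: μ^(1)=16; μ^(2)=5; μ^(3)=-6; μ^(4)=-67/2

((2, 0, 1, 0, 0, 0, 0); (1, 1, 1, 1, 1, 0, 0); (0, 0, 0, 0, 0, 0, 1); (0, 0, 0, 0, 1, 1, 0))


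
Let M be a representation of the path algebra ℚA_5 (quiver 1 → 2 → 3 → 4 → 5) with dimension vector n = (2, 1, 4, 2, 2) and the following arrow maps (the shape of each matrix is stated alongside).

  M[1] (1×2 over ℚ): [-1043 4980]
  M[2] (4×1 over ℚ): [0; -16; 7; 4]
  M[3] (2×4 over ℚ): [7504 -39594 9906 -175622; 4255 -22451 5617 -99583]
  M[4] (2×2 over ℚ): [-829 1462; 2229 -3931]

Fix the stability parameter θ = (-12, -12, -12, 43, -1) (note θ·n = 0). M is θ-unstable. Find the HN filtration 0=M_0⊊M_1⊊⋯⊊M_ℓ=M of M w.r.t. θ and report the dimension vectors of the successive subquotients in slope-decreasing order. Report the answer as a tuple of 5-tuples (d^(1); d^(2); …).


Interval decomposition of M: I[1,1], I[1,5], I[3,3]^2, I[3,5].
HN type (ℓ=2): μ^(1)=21; μ^(2)=-12

((0, 0, 0, 2, 2); (2, 1, 4, 0, 0))


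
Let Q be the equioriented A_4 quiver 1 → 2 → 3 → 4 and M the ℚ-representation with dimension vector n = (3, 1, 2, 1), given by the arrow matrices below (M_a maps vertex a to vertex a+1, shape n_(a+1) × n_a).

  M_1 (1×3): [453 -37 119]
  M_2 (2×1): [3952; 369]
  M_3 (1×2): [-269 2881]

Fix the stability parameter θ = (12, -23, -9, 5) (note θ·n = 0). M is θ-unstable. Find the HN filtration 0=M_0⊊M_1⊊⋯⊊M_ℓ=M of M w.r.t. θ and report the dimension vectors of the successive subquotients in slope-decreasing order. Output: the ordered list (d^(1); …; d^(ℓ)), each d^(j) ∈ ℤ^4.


Via rank(M_{q-1}∘⋯∘M_p): M ≅ I[1,1]^2, I[1,4], I[3,3].
μ_θ-semistable layers: μ^(1)=12; μ^(2)=5; μ^(3)=-20/3; μ^(4)=-9

((2, 0, 0, 0); (0, 0, 0, 1); (1, 1, 1, 0); (0, 0, 1, 0))


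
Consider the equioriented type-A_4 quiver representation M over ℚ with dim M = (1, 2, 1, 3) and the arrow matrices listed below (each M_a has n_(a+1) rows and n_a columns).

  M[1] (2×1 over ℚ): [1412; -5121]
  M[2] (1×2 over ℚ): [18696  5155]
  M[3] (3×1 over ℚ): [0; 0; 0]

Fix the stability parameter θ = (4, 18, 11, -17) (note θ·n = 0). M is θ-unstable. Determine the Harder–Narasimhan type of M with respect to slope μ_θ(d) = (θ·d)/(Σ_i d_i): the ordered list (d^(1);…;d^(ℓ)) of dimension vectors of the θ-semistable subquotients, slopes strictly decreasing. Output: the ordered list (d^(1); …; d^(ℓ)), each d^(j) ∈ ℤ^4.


Via rank(M_{q-1}∘⋯∘M_p): M ≅ I[1,3], I[2,2], I[4,4]^3.
μ_θ-semistable layers: μ^(1)=18; μ^(2)=29/2; μ^(3)=4; μ^(4)=-17

((0, 1, 0, 0); (0, 1, 1, 0); (1, 0, 0, 0); (0, 0, 0, 3))
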